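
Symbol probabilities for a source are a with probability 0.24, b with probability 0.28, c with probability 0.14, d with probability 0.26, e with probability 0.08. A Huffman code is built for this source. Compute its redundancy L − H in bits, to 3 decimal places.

0.018 bits

Entropy H = −Σ p log₂ p ≈ 2.2023 bits.
Huffman merges: 2/25+7/50→11/50; 11/50+6/25→23/50; 13/50+7/25→27/50; 23/50+27/50→1. L = 111/50 ≈ 2.2200.
L − H = 2.2200 − 2.2023 = 0.018 bits.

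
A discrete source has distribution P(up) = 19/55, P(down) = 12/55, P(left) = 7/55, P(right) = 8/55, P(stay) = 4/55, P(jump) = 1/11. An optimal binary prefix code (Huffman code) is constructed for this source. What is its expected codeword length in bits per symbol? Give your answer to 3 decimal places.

2.436 bits/symbol

Repeatedly combine the two least-probable nodes; the expected code length is the sum of the merged weights.
merge 4/55 + 1/11 → 9/55
merge 7/55 + 8/55 → 3/11
merge 9/55 + 12/55 → 21/55
merge 3/11 + 19/55 → 34/55
merge 21/55 + 34/55 → 1
L = 9/55 + 3/11 + 21/55 + 34/55 + 1 = 134/55 ≈ 2.436 bits/symbol.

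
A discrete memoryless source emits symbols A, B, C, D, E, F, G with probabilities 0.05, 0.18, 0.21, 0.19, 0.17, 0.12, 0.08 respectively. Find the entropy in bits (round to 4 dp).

2.6826 bits

H = −Σ pᵢ log₂ pᵢ.
−0.05·log₂(0.05) = 0.2161
−0.18·log₂(0.18) = 0.4453
−0.21·log₂(0.21) = 0.4728
−0.19·log₂(0.19) = 0.4552
−0.17·log₂(0.17) = 0.4346
−0.12·log₂(0.12) = 0.3671
−0.08·log₂(0.08) = 0.2915
Sum ≈ 2.6826 → 2.6826 bits.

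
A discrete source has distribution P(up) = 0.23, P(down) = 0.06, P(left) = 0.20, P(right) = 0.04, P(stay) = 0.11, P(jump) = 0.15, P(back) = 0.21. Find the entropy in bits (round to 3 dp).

2.615 bits

H = −Σ pᵢ log₂ pᵢ.
−0.23·log₂(0.23) = 0.4877
−0.06·log₂(0.06) = 0.2435
−0.20·log₂(0.20) = 0.4644
−0.04·log₂(0.04) = 0.1858
−0.11·log₂(0.11) = 0.3503
−0.15·log₂(0.15) = 0.4105
−0.21·log₂(0.21) = 0.4728
Sum ≈ 2.6150 → 2.615 bits.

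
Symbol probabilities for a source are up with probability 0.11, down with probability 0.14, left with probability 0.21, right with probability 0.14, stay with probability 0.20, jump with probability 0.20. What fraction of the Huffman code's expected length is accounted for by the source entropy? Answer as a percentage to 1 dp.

98.3%

Entropy H = −Σ p log₂ p ≈ 2.5461 bits.
Huffman merges: 11/100+7/50→1/4; 7/50+1/5→17/50; 1/5+21/100→41/100; 1/4+17/50→59/100; 41/100+59/100→1. L = 259/100 ≈ 2.5900.
Efficiency = H/L = 2.5461/2.5900 = 98.3%.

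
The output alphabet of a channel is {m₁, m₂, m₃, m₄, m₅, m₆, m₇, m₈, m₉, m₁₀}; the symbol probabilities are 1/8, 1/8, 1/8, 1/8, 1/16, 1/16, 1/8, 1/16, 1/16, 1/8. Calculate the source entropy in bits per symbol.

3.25 bits

Each probability is a power of 1/2, so log₂(1/p) is an integer.
H = Σ p·log₂(1/p) = 1/8·3 + 1/8·3 + 1/8·3 + 1/8·3 + 1/16·4 + 1/16·4 + 1/8·3 + 1/16·4 + 1/16·4 + 1/8·3 = 3.25 bits.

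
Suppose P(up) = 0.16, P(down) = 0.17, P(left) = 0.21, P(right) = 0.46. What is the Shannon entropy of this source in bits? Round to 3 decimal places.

1.846 bits

H = −Σ pᵢ log₂ pᵢ.
−0.16·log₂(0.16) = 0.4230
−0.17·log₂(0.17) = 0.4346
−0.21·log₂(0.21) = 0.4728
−0.46·log₂(0.46) = 0.5153
Sum ≈ 1.8458 → 1.846 bits.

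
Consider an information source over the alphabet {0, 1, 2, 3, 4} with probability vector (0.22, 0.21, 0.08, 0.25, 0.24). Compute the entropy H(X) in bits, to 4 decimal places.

H = −Σ pᵢ log₂ pᵢ.
−0.22·log₂(0.22) = 0.4806
−0.21·log₂(0.21) = 0.4728
−0.08·log₂(0.08) = 0.2915
−0.25·log₂(0.25) = 0.5000
−0.24·log₂(0.24) = 0.4941
Sum ≈ 2.2390 → 2.2390 bits.

2.2390 bits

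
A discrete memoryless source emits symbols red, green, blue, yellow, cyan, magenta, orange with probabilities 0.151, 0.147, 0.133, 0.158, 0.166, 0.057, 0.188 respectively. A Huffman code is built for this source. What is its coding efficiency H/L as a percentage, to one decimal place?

Entropy H = −Σ p log₂ p ≈ 2.7451 bits.
Huffman merges: 57/1000+133/1000→19/100; 147/1000+151/1000→149/500; 79/500+83/500→81/250; 47/250+19/100→189/500; 149/500+81/250→311/500; 189/500+311/500→1. L = 703/250 ≈ 2.8120.
Efficiency = H/L = 2.7451/2.8120 = 97.6%.

97.6%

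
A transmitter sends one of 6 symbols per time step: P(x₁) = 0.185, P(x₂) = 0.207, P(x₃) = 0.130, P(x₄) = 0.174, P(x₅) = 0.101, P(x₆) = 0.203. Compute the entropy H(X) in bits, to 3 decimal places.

2.543 bits

H = −Σ pᵢ log₂ pᵢ.
−0.185·log₂(0.185) = 0.4504
−0.207·log₂(0.207) = 0.4704
−0.130·log₂(0.130) = 0.3826
−0.174·log₂(0.174) = 0.4390
−0.101·log₂(0.101) = 0.3341
−0.203·log₂(0.203) = 0.4670
Sum ≈ 2.5434 → 2.543 bits.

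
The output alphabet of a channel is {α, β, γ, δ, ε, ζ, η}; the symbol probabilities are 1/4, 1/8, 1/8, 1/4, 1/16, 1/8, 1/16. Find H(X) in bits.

2.625 bits

Each probability is a power of 1/2, so log₂(1/p) is an integer.
H = Σ p·log₂(1/p) = 1/4·2 + 1/8·3 + 1/8·3 + 1/4·2 + 1/16·4 + 1/8·3 + 1/16·4 = 2.625 bits.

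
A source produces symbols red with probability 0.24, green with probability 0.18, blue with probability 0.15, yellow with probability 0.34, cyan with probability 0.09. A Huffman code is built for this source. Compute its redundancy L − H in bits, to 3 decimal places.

0.048 bits

Entropy H = −Σ p log₂ p ≈ 2.1918 bits.
Huffman merges: 9/100+3/20→6/25; 9/50+6/25→21/50; 6/25+17/50→29/50; 21/50+29/50→1. L = 56/25 ≈ 2.2400.
L − H = 2.2400 − 2.1918 = 0.048 bits.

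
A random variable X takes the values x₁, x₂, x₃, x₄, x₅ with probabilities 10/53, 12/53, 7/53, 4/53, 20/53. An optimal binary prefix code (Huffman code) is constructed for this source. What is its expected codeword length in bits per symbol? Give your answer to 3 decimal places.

Repeatedly combine the two least-probable nodes; the expected code length is the sum of the merged weights.
merge 4/53 + 7/53 → 11/53
merge 10/53 + 11/53 → 21/53
merge 12/53 + 20/53 → 32/53
merge 21/53 + 32/53 → 1
L = 11/53 + 21/53 + 32/53 + 1 = 117/53 ≈ 2.208 bits/symbol.

2.208 bits/symbol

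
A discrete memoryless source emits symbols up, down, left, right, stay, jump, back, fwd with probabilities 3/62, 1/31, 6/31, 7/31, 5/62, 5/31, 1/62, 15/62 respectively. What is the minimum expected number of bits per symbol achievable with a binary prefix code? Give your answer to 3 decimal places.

Repeatedly combine the two least-probable nodes; the expected code length is the sum of the merged weights.
merge 1/62 + 1/31 → 3/62
merge 3/62 + 3/62 → 3/31
merge 5/62 + 3/31 → 11/62
merge 5/31 + 11/62 → 21/62
merge 6/31 + 7/31 → 13/31
merge 15/62 + 21/62 → 18/31
merge 13/31 + 18/31 → 1
L = 3/62 + 3/31 + 11/62 + 21/62 + 13/31 + 18/31 + 1 = 165/62 ≈ 2.661 bits/symbol.

2.661 bits/symbol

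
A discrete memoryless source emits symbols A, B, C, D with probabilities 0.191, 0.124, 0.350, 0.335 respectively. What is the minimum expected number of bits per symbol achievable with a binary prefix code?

1.965 bits/symbol

Repeatedly combine the two least-probable nodes; the expected code length is the sum of the merged weights.
merge 31/250 + 191/1000 → 63/200
merge 63/200 + 67/200 → 13/20
merge 7/20 + 13/20 → 1
L = 63/200 + 13/20 + 1 = 393/200 = 1.965 bits/symbol.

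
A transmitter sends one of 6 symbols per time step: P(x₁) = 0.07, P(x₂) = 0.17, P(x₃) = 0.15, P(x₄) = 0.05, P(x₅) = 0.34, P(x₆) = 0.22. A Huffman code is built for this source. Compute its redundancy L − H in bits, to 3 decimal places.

Entropy H = −Σ p log₂ p ≈ 2.3395 bits.
Huffman merges: 1/20+7/100→3/25; 3/25+3/20→27/100; 17/100+11/50→39/100; 27/100+17/50→61/100; 39/100+61/100→1. L = 239/100 ≈ 2.3900.
L − H = 2.3900 − 2.3395 = 0.050 bits.

0.050 bits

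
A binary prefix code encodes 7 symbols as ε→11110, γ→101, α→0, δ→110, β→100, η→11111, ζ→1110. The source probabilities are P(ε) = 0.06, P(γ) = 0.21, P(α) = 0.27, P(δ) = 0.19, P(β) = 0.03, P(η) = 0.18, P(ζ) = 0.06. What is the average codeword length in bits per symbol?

L̄ = Σ pᵢ·ℓᵢ = 0.06·5 + 0.21·3 + 0.27·1 + 0.19·3 + 0.03·3 + 0.18·5 + 0.06·4 = 3 bits/symbol.

3 bits/symbol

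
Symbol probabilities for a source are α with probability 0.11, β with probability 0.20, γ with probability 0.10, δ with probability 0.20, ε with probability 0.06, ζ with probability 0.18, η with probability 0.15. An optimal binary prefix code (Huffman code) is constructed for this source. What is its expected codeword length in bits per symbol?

Repeatedly combine the two least-probable nodes; the expected code length is the sum of the merged weights.
merge 3/50 + 1/10 → 4/25
merge 11/100 + 3/20 → 13/50
merge 4/25 + 9/50 → 17/50
merge 1/5 + 1/5 → 2/5
merge 13/50 + 17/50 → 3/5
merge 2/5 + 3/5 → 1
L = 4/25 + 13/50 + 17/50 + 2/5 + 3/5 + 1 = 69/25 = 2.76 bits/symbol.

2.76 bits/symbol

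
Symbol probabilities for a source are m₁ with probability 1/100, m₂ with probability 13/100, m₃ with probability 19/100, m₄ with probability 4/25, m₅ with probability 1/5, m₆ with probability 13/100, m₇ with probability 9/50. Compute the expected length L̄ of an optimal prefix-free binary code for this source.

2.75 bits/symbol

Repeatedly combine the two least-probable nodes; the expected code length is the sum of the merged weights.
merge 1/100 + 13/100 → 7/50
merge 13/100 + 7/50 → 27/100
merge 4/25 + 9/50 → 17/50
merge 19/100 + 1/5 → 39/100
merge 27/100 + 17/50 → 61/100
merge 39/100 + 61/100 → 1
L = 7/50 + 27/100 + 17/50 + 39/100 + 61/100 + 1 = 11/4 = 2.75 bits/symbol.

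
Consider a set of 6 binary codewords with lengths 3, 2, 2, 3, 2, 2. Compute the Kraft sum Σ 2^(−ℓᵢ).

1.25

With common denominator 2^3 = 8: Σ 2^(−ℓᵢ) = 1/8 + 2/8 + 2/8 + 1/8 + 2/8 + 2/8 = 10/8 = 1.25.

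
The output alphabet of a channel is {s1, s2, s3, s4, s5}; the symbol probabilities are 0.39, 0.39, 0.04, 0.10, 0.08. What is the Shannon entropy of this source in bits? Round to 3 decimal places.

H = −Σ pᵢ log₂ pᵢ.
−0.39·log₂(0.39) = 0.5298
−0.39·log₂(0.39) = 0.5298
−0.04·log₂(0.04) = 0.1858
−0.10·log₂(0.10) = 0.3322
−0.08·log₂(0.08) = 0.2915
Sum ≈ 1.8690 → 1.869 bits.

1.869 bits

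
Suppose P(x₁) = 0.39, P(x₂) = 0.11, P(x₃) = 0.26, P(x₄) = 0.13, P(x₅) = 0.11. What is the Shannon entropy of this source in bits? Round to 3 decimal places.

2.118 bits

H = −Σ pᵢ log₂ pᵢ.
−0.39·log₂(0.39) = 0.5298
−0.11·log₂(0.11) = 0.3503
−0.26·log₂(0.26) = 0.5053
−0.13·log₂(0.13) = 0.3826
−0.11·log₂(0.11) = 0.3503
Sum ≈ 2.1183 → 2.118 bits.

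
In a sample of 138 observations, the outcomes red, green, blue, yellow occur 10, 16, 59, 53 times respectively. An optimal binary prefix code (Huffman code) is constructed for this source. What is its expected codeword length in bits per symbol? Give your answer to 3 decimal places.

1.761 bits/symbol

Probabilities are the counts divided by 138.
Repeatedly combine the two least-probable nodes; the expected code length is the sum of the merged weights.
merge 5/69 + 8/69 → 13/69
merge 13/69 + 53/138 → 79/138
merge 59/138 + 79/138 → 1
L = 13/69 + 79/138 + 1 = 81/46 ≈ 1.761 bits/symbol.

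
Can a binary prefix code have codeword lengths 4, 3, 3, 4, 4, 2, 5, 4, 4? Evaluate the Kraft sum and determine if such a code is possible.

0.84375; yes

With common denominator 2^5 = 32: Σ 2^(−ℓᵢ) = 2/32 + 4/32 + 4/32 + 2/32 + 2/32 + 8/32 + 1/32 + 2/32 + 2/32 = 27/32 = 0.84375.
Kraft's inequality requires Σ ≤ 1; here Σ = 0.84375 ≤ 1, so such a prefix code exists.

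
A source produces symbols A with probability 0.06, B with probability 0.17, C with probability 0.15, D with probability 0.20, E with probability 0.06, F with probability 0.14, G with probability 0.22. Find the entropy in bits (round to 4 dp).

2.6743 bits

H = −Σ pᵢ log₂ pᵢ.
−0.06·log₂(0.06) = 0.2435
−0.17·log₂(0.17) = 0.4346
−0.15·log₂(0.15) = 0.4105
−0.20·log₂(0.20) = 0.4644
−0.06·log₂(0.06) = 0.2435
−0.14·log₂(0.14) = 0.3971
−0.22·log₂(0.22) = 0.4806
Sum ≈ 2.6743 → 2.6743 bits.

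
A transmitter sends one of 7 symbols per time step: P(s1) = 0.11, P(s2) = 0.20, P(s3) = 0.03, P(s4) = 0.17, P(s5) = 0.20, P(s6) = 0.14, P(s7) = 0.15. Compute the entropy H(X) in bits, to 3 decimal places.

H = −Σ pᵢ log₂ pᵢ.
−0.11·log₂(0.11) = 0.3503
−0.20·log₂(0.20) = 0.4644
−0.03·log₂(0.03) = 0.1518
−0.17·log₂(0.17) = 0.4346
−0.20·log₂(0.20) = 0.4644
−0.14·log₂(0.14) = 0.3971
−0.15·log₂(0.15) = 0.4105
Sum ≈ 2.6731 → 2.673 bits.

2.673 bits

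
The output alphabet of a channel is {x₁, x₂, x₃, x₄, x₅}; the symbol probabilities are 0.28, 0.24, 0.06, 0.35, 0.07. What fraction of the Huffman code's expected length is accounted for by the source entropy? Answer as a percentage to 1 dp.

96.3%

Entropy H = −Σ p log₂ p ≈ 2.0505 bits.
Huffman merges: 3/50+7/100→13/100; 13/100+6/25→37/100; 7/25+7/20→63/100; 37/100+63/100→1. L = 213/100 ≈ 2.1300.
Efficiency = H/L = 2.0505/2.1300 = 96.3%.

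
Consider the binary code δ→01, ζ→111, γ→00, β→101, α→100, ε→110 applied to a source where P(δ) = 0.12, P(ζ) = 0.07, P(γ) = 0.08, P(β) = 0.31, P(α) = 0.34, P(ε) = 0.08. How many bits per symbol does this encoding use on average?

2.8 bits/symbol

L̄ = Σ pᵢ·ℓᵢ = 0.12·2 + 0.07·3 + 0.08·2 + 0.31·3 + 0.34·3 + 0.08·3 = 2.8 bits/symbol.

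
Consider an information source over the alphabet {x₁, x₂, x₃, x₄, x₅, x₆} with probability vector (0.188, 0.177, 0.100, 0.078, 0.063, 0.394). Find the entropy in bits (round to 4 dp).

2.2955 bits

H = −Σ pᵢ log₂ pᵢ.
−0.188·log₂(0.188) = 0.4533
−0.177·log₂(0.177) = 0.4422
−0.100·log₂(0.100) = 0.3322
−0.078·log₂(0.078) = 0.2871
−0.063·log₂(0.063) = 0.2513
−0.394·log₂(0.394) = 0.5294
Sum ≈ 2.2955 → 2.2955 bits.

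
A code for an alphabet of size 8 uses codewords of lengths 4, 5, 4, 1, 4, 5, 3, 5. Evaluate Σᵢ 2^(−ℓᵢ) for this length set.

With common denominator 2^5 = 32: Σ 2^(−ℓᵢ) = 2/32 + 1/32 + 2/32 + 16/32 + 2/32 + 1/32 + 4/32 + 1/32 = 29/32 = 0.90625.

0.90625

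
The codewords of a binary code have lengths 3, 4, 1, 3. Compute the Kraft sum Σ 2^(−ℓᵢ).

0.8125

With common denominator 2^4 = 16: Σ 2^(−ℓᵢ) = 2/16 + 1/16 + 8/16 + 2/16 = 13/16 = 0.8125.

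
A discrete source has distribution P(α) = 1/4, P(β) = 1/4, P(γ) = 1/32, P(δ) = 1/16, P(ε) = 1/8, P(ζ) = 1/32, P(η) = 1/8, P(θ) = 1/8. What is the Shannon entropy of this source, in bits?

Each probability is a power of 1/2, so log₂(1/p) is an integer.
H = Σ p·log₂(1/p) = 1/4·2 + 1/4·2 + 1/32·5 + 1/16·4 + 1/8·3 + 1/32·5 + 1/8·3 + 1/8·3 = 2.6875 bits.

2.6875 bits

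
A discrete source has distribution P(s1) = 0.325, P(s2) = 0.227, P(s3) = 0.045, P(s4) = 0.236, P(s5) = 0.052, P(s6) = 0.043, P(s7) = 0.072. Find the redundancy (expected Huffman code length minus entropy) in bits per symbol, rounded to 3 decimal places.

Entropy H = −Σ p log₂ p ≈ 2.3958 bits.
Huffman merges: 43/1000+9/200→11/125; 13/250+9/125→31/250; 11/125+31/250→53/250; 53/250+227/1000→439/1000; 59/250+13/40→561/1000; 439/1000+561/1000→1. L = 303/125 ≈ 2.4240.
L − H = 2.4240 − 2.3958 = 0.028 bits.

0.028 bits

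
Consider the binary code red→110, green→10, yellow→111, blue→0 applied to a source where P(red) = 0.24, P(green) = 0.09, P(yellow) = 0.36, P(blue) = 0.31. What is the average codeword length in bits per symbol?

L̄ = Σ pᵢ·ℓᵢ = 0.24·3 + 0.09·2 + 0.36·3 + 0.31·1 = 2.29 bits/symbol.

2.29 bits/symbol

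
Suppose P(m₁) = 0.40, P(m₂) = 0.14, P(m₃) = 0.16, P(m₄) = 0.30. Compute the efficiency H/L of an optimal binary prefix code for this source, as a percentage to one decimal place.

98.4%

Entropy H = −Σ p log₂ p ≈ 1.8700 bits.
Huffman merges: 7/50+4/25→3/10; 3/10+3/10→3/5; 2/5+3/5→1. L = 19/10 ≈ 1.9000.
Efficiency = H/L = 1.8700/1.9000 = 98.4%.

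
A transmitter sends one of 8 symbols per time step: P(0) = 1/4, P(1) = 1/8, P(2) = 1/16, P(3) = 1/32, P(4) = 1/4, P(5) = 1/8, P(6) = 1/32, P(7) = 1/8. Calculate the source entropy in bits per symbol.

2.6875 bits

Each probability is a power of 1/2, so log₂(1/p) is an integer.
H = Σ p·log₂(1/p) = 1/4·2 + 1/8·3 + 1/16·4 + 1/32·5 + 1/4·2 + 1/8·3 + 1/32·5 + 1/8·3 = 2.6875 bits.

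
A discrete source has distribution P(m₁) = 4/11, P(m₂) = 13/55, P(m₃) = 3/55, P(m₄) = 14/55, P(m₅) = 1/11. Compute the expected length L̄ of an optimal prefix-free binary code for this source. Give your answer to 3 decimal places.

Repeatedly combine the two least-probable nodes; the expected code length is the sum of the merged weights.
merge 3/55 + 1/11 → 8/55
merge 8/55 + 13/55 → 21/55
merge 14/55 + 4/11 → 34/55
merge 21/55 + 34/55 → 1
L = 8/55 + 21/55 + 34/55 + 1 = 118/55 ≈ 2.145 bits/symbol.

2.145 bits/symbol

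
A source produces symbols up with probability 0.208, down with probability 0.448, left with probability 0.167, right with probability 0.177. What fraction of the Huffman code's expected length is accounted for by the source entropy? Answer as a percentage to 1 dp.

Entropy H = −Σ p log₂ p ≈ 1.8636 bits.
Huffman merges: 167/1000+177/1000→43/125; 26/125+43/125→69/125; 56/125+69/125→1. L = 237/125 ≈ 1.8960.
Efficiency = H/L = 1.8636/1.8960 = 98.3%.

98.3%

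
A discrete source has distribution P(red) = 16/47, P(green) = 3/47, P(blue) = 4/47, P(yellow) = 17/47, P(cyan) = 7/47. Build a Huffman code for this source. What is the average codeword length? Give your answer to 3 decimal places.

2.085 bits/symbol

Repeatedly combine the two least-probable nodes; the expected code length is the sum of the merged weights.
merge 3/47 + 4/47 → 7/47
merge 7/47 + 7/47 → 14/47
merge 14/47 + 16/47 → 30/47
merge 17/47 + 30/47 → 1
L = 7/47 + 14/47 + 30/47 + 1 = 98/47 ≈ 2.085 bits/symbol.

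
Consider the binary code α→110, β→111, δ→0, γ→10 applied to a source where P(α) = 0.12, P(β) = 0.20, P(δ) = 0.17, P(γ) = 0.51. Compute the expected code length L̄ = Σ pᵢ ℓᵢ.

2.15 bits/symbol

L̄ = Σ pᵢ·ℓᵢ = 0.12·3 + 0.20·3 + 0.17·1 + 0.51·2 = 2.15 bits/symbol.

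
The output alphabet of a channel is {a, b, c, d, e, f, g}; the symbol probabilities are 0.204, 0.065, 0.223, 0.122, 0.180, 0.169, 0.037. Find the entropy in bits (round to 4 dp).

H = −Σ pᵢ log₂ pᵢ.
−0.204·log₂(0.204) = 0.4678
−0.065·log₂(0.065) = 0.2563
−0.223·log₂(0.223) = 0.4828
−0.122·log₂(0.122) = 0.3703
−0.180·log₂(0.180) = 0.4453
−0.169·log₂(0.169) = 0.4335
−0.037·log₂(0.037) = 0.1760
Sum ≈ 2.6320 → 2.6320 bits.

2.6320 bits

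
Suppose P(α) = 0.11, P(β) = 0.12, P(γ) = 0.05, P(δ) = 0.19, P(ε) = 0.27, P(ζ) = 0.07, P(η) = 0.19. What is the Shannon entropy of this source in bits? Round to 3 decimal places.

2.622 bits

H = −Σ pᵢ log₂ pᵢ.
−0.11·log₂(0.11) = 0.3503
−0.12·log₂(0.12) = 0.3671
−0.05·log₂(0.05) = 0.2161
−0.19·log₂(0.19) = 0.4552
−0.27·log₂(0.27) = 0.5100
−0.07·log₂(0.07) = 0.2686
−0.19·log₂(0.19) = 0.4552
Sum ≈ 2.6225 → 2.622 bits.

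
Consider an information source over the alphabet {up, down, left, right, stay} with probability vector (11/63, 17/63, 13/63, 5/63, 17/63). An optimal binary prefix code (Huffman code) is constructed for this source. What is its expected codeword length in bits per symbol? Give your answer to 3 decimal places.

2.254 bits/symbol

Repeatedly combine the two least-probable nodes; the expected code length is the sum of the merged weights.
merge 5/63 + 11/63 → 16/63
merge 13/63 + 16/63 → 29/63
merge 17/63 + 17/63 → 34/63
merge 29/63 + 34/63 → 1
L = 16/63 + 29/63 + 34/63 + 1 = 142/63 ≈ 2.254 bits/symbol.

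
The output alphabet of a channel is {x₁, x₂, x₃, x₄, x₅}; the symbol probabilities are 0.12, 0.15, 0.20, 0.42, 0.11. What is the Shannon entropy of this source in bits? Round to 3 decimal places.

2.118 bits

H = −Σ pᵢ log₂ pᵢ.
−0.12·log₂(0.12) = 0.3671
−0.15·log₂(0.15) = 0.4105
−0.20·log₂(0.20) = 0.4644
−0.42·log₂(0.42) = 0.5256
−0.11·log₂(0.11) = 0.3503
Sum ≈ 2.1179 → 2.118 bits.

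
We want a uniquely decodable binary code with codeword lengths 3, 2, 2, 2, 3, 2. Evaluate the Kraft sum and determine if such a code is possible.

With common denominator 2^3 = 8: Σ 2^(−ℓᵢ) = 1/8 + 2/8 + 2/8 + 2/8 + 1/8 + 2/8 = 10/8 = 1.25.
Kraft's inequality requires Σ ≤ 1; here Σ = 1.25 > 1, so no such prefix code exists.

1.25; no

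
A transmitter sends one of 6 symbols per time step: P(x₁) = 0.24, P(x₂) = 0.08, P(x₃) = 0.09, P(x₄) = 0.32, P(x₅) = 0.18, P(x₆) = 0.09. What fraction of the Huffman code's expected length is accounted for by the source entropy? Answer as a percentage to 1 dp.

Entropy H = −Σ p log₂ p ≈ 2.3823 bits.
Huffman merges: 2/25+9/100→17/100; 9/100+17/100→13/50; 9/50+6/25→21/50; 13/50+8/25→29/50; 21/50+29/50→1. L = 243/100 ≈ 2.4300.
Efficiency = H/L = 2.3823/2.4300 = 98.0%.

98.0%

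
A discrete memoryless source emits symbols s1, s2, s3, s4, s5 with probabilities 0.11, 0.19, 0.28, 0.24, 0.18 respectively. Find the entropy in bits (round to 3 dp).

2.259 bits

H = −Σ pᵢ log₂ pᵢ.
−0.11·log₂(0.11) = 0.3503
−0.19·log₂(0.19) = 0.4552
−0.28·log₂(0.28) = 0.5142
−0.24·log₂(0.24) = 0.4941
−0.18·log₂(0.18) = 0.4453
Sum ≈ 2.2592 → 2.259 bits.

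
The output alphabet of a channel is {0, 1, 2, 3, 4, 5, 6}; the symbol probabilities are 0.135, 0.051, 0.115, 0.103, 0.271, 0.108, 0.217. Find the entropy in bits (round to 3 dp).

H = −Σ pᵢ log₂ pᵢ.
−0.135·log₂(0.135) = 0.3900
−0.051·log₂(0.051) = 0.2190
−0.115·log₂(0.115) = 0.3588
−0.103·log₂(0.103) = 0.3378
−0.271·log₂(0.271) = 0.5105
−0.108·log₂(0.108) = 0.3468
−0.217·log₂(0.217) = 0.4783
Sum ≈ 2.6411 → 2.641 bits.

2.641 bits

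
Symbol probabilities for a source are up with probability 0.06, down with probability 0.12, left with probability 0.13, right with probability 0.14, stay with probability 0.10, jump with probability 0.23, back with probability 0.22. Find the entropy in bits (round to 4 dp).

2.6908 bits

H = −Σ pᵢ log₂ pᵢ.
−0.06·log₂(0.06) = 0.2435
−0.12·log₂(0.12) = 0.3671
−0.13·log₂(0.13) = 0.3826
−0.14·log₂(0.14) = 0.3971
−0.10·log₂(0.10) = 0.3322
−0.23·log₂(0.23) = 0.4877
−0.22·log₂(0.22) = 0.4806
Sum ≈ 2.6908 → 2.6908 bits.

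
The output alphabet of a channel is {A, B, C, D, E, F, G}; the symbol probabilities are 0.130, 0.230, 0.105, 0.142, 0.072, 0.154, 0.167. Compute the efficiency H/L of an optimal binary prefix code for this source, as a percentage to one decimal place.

98.6%

Entropy H = −Σ p log₂ p ≈ 2.7318 bits.
Huffman merges: 9/125+21/200→177/1000; 13/100+71/500→34/125; 77/500+167/1000→321/1000; 177/1000+23/100→407/1000; 34/125+321/1000→593/1000; 407/1000+593/1000→1. L = 277/100 ≈ 2.7700.
Efficiency = H/L = 2.7318/2.7700 = 98.6%.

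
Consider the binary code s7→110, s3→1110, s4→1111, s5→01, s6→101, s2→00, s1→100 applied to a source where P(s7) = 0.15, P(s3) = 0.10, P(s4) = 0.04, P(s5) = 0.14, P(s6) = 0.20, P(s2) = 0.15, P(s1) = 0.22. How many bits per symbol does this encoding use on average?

2.85 bits/symbol

L̄ = Σ pᵢ·ℓᵢ = 0.15·3 + 0.10·4 + 0.04·4 + 0.14·2 + 0.20·3 + 0.15·2 + 0.22·3 = 2.85 bits/symbol.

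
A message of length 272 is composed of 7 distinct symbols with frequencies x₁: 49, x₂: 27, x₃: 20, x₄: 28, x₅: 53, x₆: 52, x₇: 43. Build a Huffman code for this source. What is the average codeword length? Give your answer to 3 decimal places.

2.787 bits/symbol

Probabilities are the counts divided by 272.
Repeatedly combine the two least-probable nodes; the expected code length is the sum of the merged weights.
merge 5/68 + 27/272 → 47/272
merge 7/68 + 43/272 → 71/272
merge 47/272 + 49/272 → 6/17
merge 13/68 + 53/272 → 105/272
merge 71/272 + 6/17 → 167/272
merge 105/272 + 167/272 → 1
L = 47/272 + 71/272 + 6/17 + 105/272 + 167/272 + 1 = 379/136 ≈ 2.787 bits/symbol.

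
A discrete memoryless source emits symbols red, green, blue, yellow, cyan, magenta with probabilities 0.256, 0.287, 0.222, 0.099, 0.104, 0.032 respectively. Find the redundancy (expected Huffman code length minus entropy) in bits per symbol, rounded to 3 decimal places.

0.035 bits

Entropy H = −Σ p log₂ p ≈ 2.3309 bits.
Huffman merges: 4/125+99/1000→131/1000; 13/125+131/1000→47/200; 111/500+47/200→457/1000; 32/125+287/1000→543/1000; 457/1000+543/1000→1. L = 1183/500 ≈ 2.3660.
L − H = 2.3660 − 2.3309 = 0.035 bits.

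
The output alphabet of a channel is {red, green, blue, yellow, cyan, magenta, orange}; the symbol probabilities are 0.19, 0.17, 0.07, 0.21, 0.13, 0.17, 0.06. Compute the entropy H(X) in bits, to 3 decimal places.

H = −Σ pᵢ log₂ pᵢ.
−0.19·log₂(0.19) = 0.4552
−0.17·log₂(0.17) = 0.4346
−0.07·log₂(0.07) = 0.2686
−0.21·log₂(0.21) = 0.4728
−0.13·log₂(0.13) = 0.3826
−0.17·log₂(0.17) = 0.4346
−0.06·log₂(0.06) = 0.2435
Sum ≈ 2.6920 → 2.692 bits.

2.692 bits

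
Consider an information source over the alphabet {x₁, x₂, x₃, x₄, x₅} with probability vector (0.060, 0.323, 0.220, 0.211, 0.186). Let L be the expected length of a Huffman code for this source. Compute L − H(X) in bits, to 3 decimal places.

Entropy H = −Σ p log₂ p ≈ 2.1757 bits.
Huffman merges: 3/50+93/500→123/500; 211/1000+11/50→431/1000; 123/500+323/1000→569/1000; 431/1000+569/1000→1. L = 1123/500 ≈ 2.2460.
L − H = 2.2460 − 2.1757 = 0.070 bits.

0.070 bits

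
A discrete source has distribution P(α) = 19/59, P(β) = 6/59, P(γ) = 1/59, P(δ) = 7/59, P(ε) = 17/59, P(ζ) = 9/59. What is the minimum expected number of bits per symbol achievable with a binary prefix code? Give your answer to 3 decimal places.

Repeatedly combine the two least-probable nodes; the expected code length is the sum of the merged weights.
merge 1/59 + 6/59 → 7/59
merge 7/59 + 7/59 → 14/59
merge 9/59 + 14/59 → 23/59
merge 17/59 + 19/59 → 36/59
merge 23/59 + 36/59 → 1
L = 7/59 + 14/59 + 23/59 + 36/59 + 1 = 139/59 ≈ 2.356 bits/symbol.

2.356 bits/symbol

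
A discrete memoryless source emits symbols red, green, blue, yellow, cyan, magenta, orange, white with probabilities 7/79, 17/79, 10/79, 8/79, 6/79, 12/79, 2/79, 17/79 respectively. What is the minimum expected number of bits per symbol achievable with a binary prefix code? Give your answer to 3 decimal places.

Repeatedly combine the two least-probable nodes; the expected code length is the sum of the merged weights.
merge 2/79 + 6/79 → 8/79
merge 7/79 + 8/79 → 15/79
merge 8/79 + 10/79 → 18/79
merge 12/79 + 15/79 → 27/79
merge 17/79 + 17/79 → 34/79
merge 18/79 + 27/79 → 45/79
merge 34/79 + 45/79 → 1
L = 8/79 + 15/79 + 18/79 + 27/79 + 34/79 + 45/79 + 1 = 226/79 ≈ 2.861 bits/symbol.

2.861 bits/symbol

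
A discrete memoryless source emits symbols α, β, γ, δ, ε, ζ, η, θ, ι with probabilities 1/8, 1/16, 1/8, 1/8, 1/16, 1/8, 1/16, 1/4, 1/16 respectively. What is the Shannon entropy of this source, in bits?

3 bits

Each probability is a power of 1/2, so log₂(1/p) is an integer.
H = Σ p·log₂(1/p) = 1/8·3 + 1/16·4 + 1/8·3 + 1/8·3 + 1/16·4 + 1/8·3 + 1/16·4 + 1/4·2 + 1/16·4 = 3 bits.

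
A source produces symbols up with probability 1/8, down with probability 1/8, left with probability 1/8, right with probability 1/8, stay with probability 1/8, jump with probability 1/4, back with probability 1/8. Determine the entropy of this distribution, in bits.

2.75 bits

Each probability is a power of 1/2, so log₂(1/p) is an integer.
H = Σ p·log₂(1/p) = 1/8·3 + 1/8·3 + 1/8·3 + 1/8·3 + 1/8·3 + 1/4·2 + 1/8·3 = 2.75 bits.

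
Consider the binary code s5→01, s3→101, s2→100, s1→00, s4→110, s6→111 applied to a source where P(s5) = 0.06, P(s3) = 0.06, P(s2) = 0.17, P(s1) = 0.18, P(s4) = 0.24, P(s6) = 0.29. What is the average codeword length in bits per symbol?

L̄ = Σ pᵢ·ℓᵢ = 0.06·2 + 0.06·3 + 0.17·3 + 0.18·2 + 0.24·3 + 0.29·3 = 2.76 bits/symbol.

2.76 bits/symbol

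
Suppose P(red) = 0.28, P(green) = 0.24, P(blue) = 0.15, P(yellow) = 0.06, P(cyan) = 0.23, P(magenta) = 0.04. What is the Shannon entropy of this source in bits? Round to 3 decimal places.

2.336 bits

H = −Σ pᵢ log₂ pᵢ.
−0.28·log₂(0.28) = 0.5142
−0.24·log₂(0.24) = 0.4941
−0.15·log₂(0.15) = 0.4105
−0.06·log₂(0.06) = 0.2435
−0.23·log₂(0.23) = 0.4877
−0.04·log₂(0.04) = 0.1858
Sum ≈ 2.3359 → 2.336 bits.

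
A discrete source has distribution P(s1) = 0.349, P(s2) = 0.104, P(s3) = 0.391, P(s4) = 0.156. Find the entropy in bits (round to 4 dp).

1.8175 bits

H = −Σ pᵢ log₂ pᵢ.
−0.349·log₂(0.349) = 0.5300
−0.104·log₂(0.104) = 0.3396
−0.391·log₂(0.391) = 0.5297
−0.156·log₂(0.156) = 0.4181
Sum ≈ 1.8175 → 1.8175 bits.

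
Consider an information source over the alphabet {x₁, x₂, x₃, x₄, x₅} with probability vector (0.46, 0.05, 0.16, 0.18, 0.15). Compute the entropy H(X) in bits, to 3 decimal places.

2.010 bits

H = −Σ pᵢ log₂ pᵢ.
−0.46·log₂(0.46) = 0.5153
−0.05·log₂(0.05) = 0.2161
−0.16·log₂(0.16) = 0.4230
−0.18·log₂(0.18) = 0.4453
−0.15·log₂(0.15) = 0.4105
Sum ≈ 2.0103 → 2.010 bits.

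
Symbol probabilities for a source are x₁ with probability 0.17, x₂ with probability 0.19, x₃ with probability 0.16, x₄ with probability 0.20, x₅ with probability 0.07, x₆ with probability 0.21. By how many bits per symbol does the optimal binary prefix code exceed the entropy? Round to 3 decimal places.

0.071 bits

Entropy H = −Σ p log₂ p ≈ 2.5186 bits.
Huffman merges: 7/100+4/25→23/100; 17/100+19/100→9/25; 1/5+21/100→41/100; 23/100+9/25→59/100; 41/100+59/100→1. L = 259/100 ≈ 2.5900.
L − H = 2.5900 − 2.5186 = 0.071 bits.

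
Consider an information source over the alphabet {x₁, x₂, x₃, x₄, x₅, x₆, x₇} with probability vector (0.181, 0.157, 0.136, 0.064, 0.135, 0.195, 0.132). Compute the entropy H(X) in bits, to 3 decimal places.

H = −Σ pᵢ log₂ pᵢ.
−0.181·log₂(0.181) = 0.4463
−0.157·log₂(0.157) = 0.4194
−0.136·log₂(0.136) = 0.3915
−0.064·log₂(0.064) = 0.2538
−0.135·log₂(0.135) = 0.3900
−0.195·log₂(0.195) = 0.4599
−0.132·log₂(0.132) = 0.3856
Sum ≈ 2.7465 → 2.747 bits.

2.747 bits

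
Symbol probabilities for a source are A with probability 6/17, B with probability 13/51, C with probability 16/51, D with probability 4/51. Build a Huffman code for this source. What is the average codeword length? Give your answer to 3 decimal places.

Repeatedly combine the two least-probable nodes; the expected code length is the sum of the merged weights.
merge 4/51 + 13/51 → 1/3
merge 16/51 + 1/3 → 11/17
merge 6/17 + 11/17 → 1
L = 1/3 + 11/17 + 1 = 101/51 ≈ 1.980 bits/symbol.

1.980 bits/symbol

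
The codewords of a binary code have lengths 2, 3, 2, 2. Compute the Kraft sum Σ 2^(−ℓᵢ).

0.875

With common denominator 2^3 = 8: Σ 2^(−ℓᵢ) = 2/8 + 1/8 + 2/8 + 2/8 = 7/8 = 0.875.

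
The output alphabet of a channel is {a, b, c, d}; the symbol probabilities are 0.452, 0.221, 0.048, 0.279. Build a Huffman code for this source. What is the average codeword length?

Repeatedly combine the two least-probable nodes; the expected code length is the sum of the merged weights.
merge 6/125 + 221/1000 → 269/1000
merge 269/1000 + 279/1000 → 137/250
merge 113/250 + 137/250 → 1
L = 269/1000 + 137/250 + 1 = 1817/1000 = 1.817 bits/symbol.

1.817 bits/symbol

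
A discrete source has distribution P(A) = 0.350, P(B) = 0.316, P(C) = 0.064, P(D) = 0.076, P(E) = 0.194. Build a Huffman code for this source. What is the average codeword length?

2.124 bits/symbol

Repeatedly combine the two least-probable nodes; the expected code length is the sum of the merged weights.
merge 8/125 + 19/250 → 7/50
merge 7/50 + 97/500 → 167/500
merge 79/250 + 167/500 → 13/20
merge 7/20 + 13/20 → 1
L = 7/50 + 167/500 + 13/20 + 1 = 531/250 = 2.124 bits/symbol.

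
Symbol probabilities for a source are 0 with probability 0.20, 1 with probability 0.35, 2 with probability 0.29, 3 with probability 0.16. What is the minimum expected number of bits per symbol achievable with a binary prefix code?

2 bits/symbol

Repeatedly combine the two least-probable nodes; the expected code length is the sum of the merged weights.
merge 4/25 + 1/5 → 9/25
merge 29/100 + 7/20 → 16/25
merge 9/25 + 16/25 → 1
L = 9/25 + 16/25 + 1 = 2 bits/symbol.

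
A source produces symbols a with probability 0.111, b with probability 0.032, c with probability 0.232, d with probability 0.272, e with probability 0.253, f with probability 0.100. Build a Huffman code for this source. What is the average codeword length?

2.375 bits/symbol

Repeatedly combine the two least-probable nodes; the expected code length is the sum of the merged weights.
merge 4/125 + 1/10 → 33/250
merge 111/1000 + 33/250 → 243/1000
merge 29/125 + 243/1000 → 19/40
merge 253/1000 + 34/125 → 21/40
merge 19/40 + 21/40 → 1
L = 33/250 + 243/1000 + 19/40 + 21/40 + 1 = 19/8 = 2.375 bits/symbol.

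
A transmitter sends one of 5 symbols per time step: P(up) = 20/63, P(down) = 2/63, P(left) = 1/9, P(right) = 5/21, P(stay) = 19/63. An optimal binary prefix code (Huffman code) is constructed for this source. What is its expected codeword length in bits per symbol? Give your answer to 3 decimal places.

2.143 bits/symbol

Repeatedly combine the two least-probable nodes; the expected code length is the sum of the merged weights.
merge 2/63 + 1/9 → 1/7
merge 1/7 + 5/21 → 8/21
merge 19/63 + 20/63 → 13/21
merge 8/21 + 13/21 → 1
L = 1/7 + 8/21 + 13/21 + 1 = 15/7 ≈ 2.143 bits/symbol.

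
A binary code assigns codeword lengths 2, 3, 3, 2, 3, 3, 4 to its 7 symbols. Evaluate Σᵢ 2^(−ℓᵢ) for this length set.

With common denominator 2^4 = 16: Σ 2^(−ℓᵢ) = 4/16 + 2/16 + 2/16 + 4/16 + 2/16 + 2/16 + 1/16 = 17/16 = 1.0625.

1.0625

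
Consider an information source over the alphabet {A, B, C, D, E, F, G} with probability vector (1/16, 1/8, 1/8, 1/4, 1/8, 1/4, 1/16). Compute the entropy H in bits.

Each probability is a power of 1/2, so log₂(1/p) is an integer.
H = Σ p·log₂(1/p) = 1/16·4 + 1/8·3 + 1/8·3 + 1/4·2 + 1/8·3 + 1/4·2 + 1/16·4 = 2.625 bits.

2.625 bits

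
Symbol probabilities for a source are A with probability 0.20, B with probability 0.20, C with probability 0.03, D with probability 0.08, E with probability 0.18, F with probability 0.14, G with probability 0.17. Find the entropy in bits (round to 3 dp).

2.649 bits

H = −Σ pᵢ log₂ pᵢ.
−0.20·log₂(0.20) = 0.4644
−0.20·log₂(0.20) = 0.4644
−0.03·log₂(0.03) = 0.1518
−0.08·log₂(0.08) = 0.2915
−0.18·log₂(0.18) = 0.4453
−0.14·log₂(0.14) = 0.3971
−0.17·log₂(0.17) = 0.4346
Sum ≈ 2.6491 → 2.649 bits.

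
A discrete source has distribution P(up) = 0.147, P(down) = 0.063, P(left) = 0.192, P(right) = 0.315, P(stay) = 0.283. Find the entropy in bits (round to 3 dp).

H = −Σ pᵢ log₂ pᵢ.
−0.147·log₂(0.147) = 0.4066
−0.063·log₂(0.063) = 0.2513
−0.192·log₂(0.192) = 0.4571
−0.315·log₂(0.315) = 0.5250
−0.283·log₂(0.283) = 0.5154
Sum ≈ 2.1554 → 2.155 bits.

2.155 bits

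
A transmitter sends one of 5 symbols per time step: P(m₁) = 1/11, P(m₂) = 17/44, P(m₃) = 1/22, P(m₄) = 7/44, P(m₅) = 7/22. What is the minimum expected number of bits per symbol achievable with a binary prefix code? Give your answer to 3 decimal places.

2.045 bits/symbol

Repeatedly combine the two least-probable nodes; the expected code length is the sum of the merged weights.
merge 1/22 + 1/11 → 3/22
merge 3/22 + 7/44 → 13/44
merge 13/44 + 7/22 → 27/44
merge 17/44 + 27/44 → 1
L = 3/22 + 13/44 + 27/44 + 1 = 45/22 ≈ 2.045 bits/symbol.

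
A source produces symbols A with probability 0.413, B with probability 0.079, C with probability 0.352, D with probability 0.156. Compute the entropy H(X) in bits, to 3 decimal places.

H = −Σ pᵢ log₂ pᵢ.
−0.413·log₂(0.413) = 0.5269
−0.079·log₂(0.079) = 0.2893
−0.352·log₂(0.352) = 0.5302
−0.156·log₂(0.156) = 0.4181
Sum ≈ 1.7646 → 1.765 bits.

1.765 bits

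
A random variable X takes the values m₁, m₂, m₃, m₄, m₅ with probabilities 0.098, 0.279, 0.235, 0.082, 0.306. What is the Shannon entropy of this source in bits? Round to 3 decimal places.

H = −Σ pᵢ log₂ pᵢ.
−0.098·log₂(0.098) = 0.3284
−0.279·log₂(0.279) = 0.5138
−0.235·log₂(0.235) = 0.4910
−0.082·log₂(0.082) = 0.2959
−0.306·log₂(0.306) = 0.5228
Sum ≈ 2.1519 → 2.152 bits.

2.152 bits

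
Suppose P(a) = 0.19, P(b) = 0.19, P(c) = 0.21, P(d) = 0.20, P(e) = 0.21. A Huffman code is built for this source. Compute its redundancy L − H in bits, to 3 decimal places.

Entropy H = −Σ p log₂ p ≈ 2.3205 bits.
Huffman merges: 19/100+19/100→19/50; 1/5+21/100→41/100; 21/100+19/50→59/100; 41/100+59/100→1. L = 119/50 ≈ 2.3800.
L − H = 2.3800 − 2.3205 = 0.060 bits.

0.060 bits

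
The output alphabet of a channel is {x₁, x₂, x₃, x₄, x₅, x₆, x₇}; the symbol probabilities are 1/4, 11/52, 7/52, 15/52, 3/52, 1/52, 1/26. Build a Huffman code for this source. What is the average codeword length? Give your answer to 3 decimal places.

2.423 bits/symbol

Repeatedly combine the two least-probable nodes; the expected code length is the sum of the merged weights.
merge 1/52 + 1/26 → 3/52
merge 3/52 + 3/52 → 3/26
merge 3/26 + 7/52 → 1/4
merge 11/52 + 1/4 → 6/13
merge 1/4 + 15/52 → 7/13
merge 6/13 + 7/13 → 1
L = 3/52 + 3/26 + 1/4 + 6/13 + 7/13 + 1 = 63/26 ≈ 2.423 bits/symbol.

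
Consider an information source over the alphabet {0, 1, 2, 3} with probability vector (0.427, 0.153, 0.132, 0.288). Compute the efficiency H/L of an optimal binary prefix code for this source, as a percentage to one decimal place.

99.1%

Entropy H = −Σ p log₂ p ≈ 1.8414 bits.
Huffman merges: 33/250+153/1000→57/200; 57/200+36/125→573/1000; 427/1000+573/1000→1. L = 929/500 ≈ 1.8580.
Efficiency = H/L = 1.8414/1.8580 = 99.1%.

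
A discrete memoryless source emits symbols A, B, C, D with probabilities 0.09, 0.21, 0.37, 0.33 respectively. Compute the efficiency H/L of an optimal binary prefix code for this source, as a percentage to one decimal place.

Entropy H = −Σ p log₂ p ≈ 1.8440 bits.
Huffman merges: 9/100+21/100→3/10; 3/10+33/100→63/100; 37/100+63/100→1. L = 193/100 ≈ 1.9300.
Efficiency = H/L = 1.8440/1.9300 = 95.5%.

95.5%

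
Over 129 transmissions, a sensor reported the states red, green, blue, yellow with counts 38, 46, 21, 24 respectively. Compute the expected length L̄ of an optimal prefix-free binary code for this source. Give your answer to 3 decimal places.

1.992 bits/symbol

Probabilities are the counts divided by 129.
Repeatedly combine the two least-probable nodes; the expected code length is the sum of the merged weights.
merge 7/43 + 8/43 → 15/43
merge 38/129 + 15/43 → 83/129
merge 46/129 + 83/129 → 1
L = 15/43 + 83/129 + 1 = 257/129 ≈ 1.992 bits/symbol.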